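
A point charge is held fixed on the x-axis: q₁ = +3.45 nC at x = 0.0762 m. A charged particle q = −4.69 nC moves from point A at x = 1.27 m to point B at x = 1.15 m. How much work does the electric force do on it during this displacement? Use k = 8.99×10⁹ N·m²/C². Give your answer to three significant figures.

1.36×10⁻⁸ J

The work done by the electric force is W_field = −ΔU = −q(V_B − V_A) = q(V_A − V_B).
At A: distance to the source charge is 1.19 m; V_A = kq₁/r = 26.0 V.
At B: distance to the source charge is 1.07 m; V_B = kq₁/r = 28.9 V.
ΔV = V_B − V_A = 2.90 V.
W_field = −qΔV = −(-4.69×10⁻⁹ C)(2.90 V) = 1.36×10⁻⁸ J.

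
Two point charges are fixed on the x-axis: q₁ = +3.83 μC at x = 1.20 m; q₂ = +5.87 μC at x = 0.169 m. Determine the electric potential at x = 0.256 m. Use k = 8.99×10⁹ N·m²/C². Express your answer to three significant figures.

6.43×10⁵ V

The total potential is the scalar sum of each charge's contribution, V = Σ kqᵢ/rᵢ.
Distances from the field point to each charge: r₁ = 0.944 m, r₂ = 0.0870 m.
V = k[(3.83×10⁻⁶)/(0.944) + (5.87×10⁻⁶)/(0.0870)] = 6.43×10⁵ V.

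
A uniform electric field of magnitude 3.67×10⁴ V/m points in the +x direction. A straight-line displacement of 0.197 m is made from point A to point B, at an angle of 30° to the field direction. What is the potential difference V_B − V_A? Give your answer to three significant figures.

Only the component of displacement along E changes the potential: ΔV = −E·d·cosθ.
ΔV = −(3.67×10⁴ V/m)(0.197 m)cos30° = -6260 V.

-6260 V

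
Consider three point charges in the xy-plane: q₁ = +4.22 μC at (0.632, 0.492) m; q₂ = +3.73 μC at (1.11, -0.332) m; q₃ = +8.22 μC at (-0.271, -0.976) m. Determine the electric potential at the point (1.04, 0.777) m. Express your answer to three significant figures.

1.40×10⁵ V

The total potential is the scalar sum of each charge's contribution, V = Σ kqᵢ/rᵢ.
Distances from the field point to each charge: r₁ = 0.498 m, r₂ = 1.11 m, r₃ = 2.19 m.
V = k[(4.22×10⁻⁶)/(0.498) + (3.73×10⁻⁶)/(1.11) + (8.22×10⁻⁶)/(2.19)] = 1.40×10⁵ V.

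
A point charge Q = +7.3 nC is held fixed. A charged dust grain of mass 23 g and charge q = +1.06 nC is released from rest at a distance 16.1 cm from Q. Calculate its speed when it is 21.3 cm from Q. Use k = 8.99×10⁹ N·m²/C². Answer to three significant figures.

3.03×10⁻³ m/s

Only the electrostatic force acts, so mechanical energy is conserved: ½mv² = U₁ − U₂ = kQq(1/r₁ − 1/r₂).
U₁ − U₂ = (8.99×10⁹ N·m²/C²)(7.30×10⁻⁹ C)(1.06×10⁻⁹ C)(1/0.161 − 1/0.213) = 1.05×10⁻⁷ J.
v = √(2·1.05×10⁻⁷/0.0230) = 3.03×10⁻³ m/s.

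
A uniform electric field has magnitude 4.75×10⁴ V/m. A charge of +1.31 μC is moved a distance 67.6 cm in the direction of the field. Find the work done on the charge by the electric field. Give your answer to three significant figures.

0.0421 J

The potential change for a displacement 67.6 cm in the direction of the field is ΔV = −Ed = -3.21×10⁴ V.
W_field = −qΔV = 0.0421 J.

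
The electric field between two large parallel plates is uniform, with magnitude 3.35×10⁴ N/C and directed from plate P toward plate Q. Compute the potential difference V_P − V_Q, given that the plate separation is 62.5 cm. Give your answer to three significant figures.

2.09×10⁴ V

In a uniform field, potential decreases in the direction of E: ΔV = −E·d for a displacement d parallel to E.
Going from Q to P is a displacement of 62.5 cm opposite to the field, so V_P − V_Q = +Ed = 2.09×10⁴ V.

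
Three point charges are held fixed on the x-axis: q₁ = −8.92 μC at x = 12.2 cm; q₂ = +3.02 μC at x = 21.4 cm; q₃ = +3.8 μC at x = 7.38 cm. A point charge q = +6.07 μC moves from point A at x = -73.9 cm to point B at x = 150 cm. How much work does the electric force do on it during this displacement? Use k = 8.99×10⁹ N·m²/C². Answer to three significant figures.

The work done by the electric force is W_field = −ΔU = −q(V_B − V_A) = q(V_A − V_B).
At A: distances to the source charges are 0.861 m, 0.953 m, 0.813 m; V_A = Σ kqᵢ/rᵢ = -2.26×10⁴ V.
At B: distances to the source charges are 1.38 m, 1.29 m, 1.43 m; V_B = Σ kqᵢ/rᵢ = -1.31×10⁴ V.
ΔV = V_B − V_A = 9490 V.
W_field = −qΔV = −(6.07×10⁻⁶ C)(9490 V) = -0.0576 J.

-0.0576 J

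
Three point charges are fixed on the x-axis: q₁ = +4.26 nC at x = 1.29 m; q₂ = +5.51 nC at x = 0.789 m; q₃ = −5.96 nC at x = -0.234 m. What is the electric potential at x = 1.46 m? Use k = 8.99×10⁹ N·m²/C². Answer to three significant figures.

267 V

Electric potential is a scalar, so the contributions from each charge add algebraically: V = Σ kqᵢ/rᵢ.
Distances from the field point to each charge: r₁ = 0.170 m, r₂ = 0.671 m, r₃ = 1.69 m.
V = k[(4.26×10⁻⁹)/(0.170) + (5.51×10⁻⁹)/(0.671) + (-5.96×10⁻⁹)/(1.69)] = 267 V.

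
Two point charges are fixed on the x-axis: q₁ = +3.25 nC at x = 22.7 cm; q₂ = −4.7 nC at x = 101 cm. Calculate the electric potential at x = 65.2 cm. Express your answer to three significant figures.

The total potential is the scalar sum of each charge's contribution, V = Σ kqᵢ/rᵢ.
Distances from the field point to each charge: r₁ = 0.425 m, r₂ = 0.358 m.
V = k[(3.25×10⁻⁹)/(0.425) + (-4.70×10⁻⁹)/(0.358)] = -49.3 V.

-49.3 V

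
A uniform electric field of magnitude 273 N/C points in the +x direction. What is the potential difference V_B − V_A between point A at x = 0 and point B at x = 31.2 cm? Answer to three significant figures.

In a uniform field, potential decreases in the direction of E: V_B − V_A = −E·Δx.
V_B − V_A = −(273 V/m)(0.312 m) = -85.2 V.

-85.2 V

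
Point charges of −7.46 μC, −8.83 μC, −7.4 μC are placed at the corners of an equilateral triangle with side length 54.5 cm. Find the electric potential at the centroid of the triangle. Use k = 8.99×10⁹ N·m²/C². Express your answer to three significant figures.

-6.77×10⁵ V

Electric potential is a scalar, so the contributions from each charge add algebraically: V = Σ kqᵢ/rᵢ.
The distance from each vertex to the centroid is a/√3 = 0.315 m.
V = k[(-7.46×10⁻⁶)/(0.315) + (-8.83×10⁻⁶)/(0.315) + (-7.40×10⁻⁶)/(0.315)] = -6.77×10⁵ V.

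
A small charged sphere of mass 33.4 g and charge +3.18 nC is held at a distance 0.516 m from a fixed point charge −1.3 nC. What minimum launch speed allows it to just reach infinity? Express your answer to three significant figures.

2.08×10⁻³ m/s

To just escape, total mechanical energy must reach zero at infinity: ½mv²_min + U = 0, so ½mv²_min = −U = |kQq|/r.
|U| = |kQq|/r = (8.99×10⁹ N·m²/C²)(1.30×10⁻⁹)(3.18×10⁻⁹)/(0.516) = 7.20×10⁻⁸ J.
v_min = √(2|U|/m) = √(2·7.20×10⁻⁸/0.0334) = 2.08×10⁻³ m/s.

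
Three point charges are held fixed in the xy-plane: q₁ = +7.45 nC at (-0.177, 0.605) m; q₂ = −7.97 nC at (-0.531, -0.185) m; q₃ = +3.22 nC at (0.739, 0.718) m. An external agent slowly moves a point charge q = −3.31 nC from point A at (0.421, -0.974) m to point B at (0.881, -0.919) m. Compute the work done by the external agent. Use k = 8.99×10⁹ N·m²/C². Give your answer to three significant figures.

-3.36×10⁻⁸ J

For quasistatic motion the external work equals the change in potential energy: W_ext = qΔV = q(V_B − V_A).
At A: distances to the source charges are 1.69 m, 1.24 m, 1.72 m; V_A = Σ kqᵢ/rᵢ = -1.47 V.
At B: distances to the source charges are 1.86 m, 1.59 m, 1.64 m; V_B = Σ kqᵢ/rᵢ = 8.69 V.
ΔV = V_B − V_A = 10.2 V.
W_ext = qΔV = (-3.31×10⁻⁹ C)(10.2 V) = -3.36×10⁻⁸ J.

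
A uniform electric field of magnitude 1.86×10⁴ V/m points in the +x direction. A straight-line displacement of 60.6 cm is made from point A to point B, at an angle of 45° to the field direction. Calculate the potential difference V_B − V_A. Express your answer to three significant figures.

-7970 V

Only the component of displacement along E changes the potential: ΔV = −E·d·cosθ.
ΔV = −(1.86×10⁴ V/m)(0.606 m)cos45° = -7970 V.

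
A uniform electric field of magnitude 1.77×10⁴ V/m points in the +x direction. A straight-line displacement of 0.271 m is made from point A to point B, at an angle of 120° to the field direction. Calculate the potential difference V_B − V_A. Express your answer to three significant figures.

Only the component of displacement along E changes the potential: ΔV = −E·d·cosθ.
ΔV = −(1.77×10⁴ V/m)(0.271 m)cos120° = 2400 V.

2400 V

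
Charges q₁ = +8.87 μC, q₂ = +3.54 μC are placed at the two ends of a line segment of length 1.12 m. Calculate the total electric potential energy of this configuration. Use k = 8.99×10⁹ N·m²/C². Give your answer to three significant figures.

0.252 J

The assembly work is the sum of pairwise potential energies, U = Σ_{i<j} kqᵢqⱼ/rᵢⱼ.
The separation is r = 1.12 m.
U = (0.252) = 0.252 J.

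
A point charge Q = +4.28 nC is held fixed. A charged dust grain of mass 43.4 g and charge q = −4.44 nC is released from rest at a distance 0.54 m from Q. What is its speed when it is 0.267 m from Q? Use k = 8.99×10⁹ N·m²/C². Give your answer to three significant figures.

3.86×10⁻³ m/s

Only the electrostatic force acts, so mechanical energy is conserved: ½mv² = U₁ − U₂ = kQq(1/r₁ − 1/r₂).
U₁ − U₂ = (8.99×10⁹ N·m²/C²)(4.28×10⁻⁹ C)(-4.44×10⁻⁹ C)(1/0.540 − 1/0.267) = 3.23×10⁻⁷ J.
v = √(2·3.23×10⁻⁷/0.0434) = 3.86×10⁻³ m/s.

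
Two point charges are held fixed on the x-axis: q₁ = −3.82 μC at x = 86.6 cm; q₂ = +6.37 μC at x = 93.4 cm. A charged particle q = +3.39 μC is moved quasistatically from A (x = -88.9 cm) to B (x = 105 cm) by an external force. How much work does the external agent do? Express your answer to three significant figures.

1.00 J

For quasistatic motion the external work equals the change in potential energy: W_ext = qΔV = q(V_B − V_A).
At A: distances to the source charges are 1.75 m, 1.82 m; V_A = Σ kqᵢ/rᵢ = 1.18×10⁴ V.
At B: distances to the source charges are 0.184 m, 0.116 m; V_B = Σ kqᵢ/rᵢ = 3.07×10⁵ V.
ΔV = V_B − V_A = 2.95×10⁵ V.
W_ext = qΔV = (3.39×10⁻⁶ C)(2.95×10⁵ V) = 1.00 J.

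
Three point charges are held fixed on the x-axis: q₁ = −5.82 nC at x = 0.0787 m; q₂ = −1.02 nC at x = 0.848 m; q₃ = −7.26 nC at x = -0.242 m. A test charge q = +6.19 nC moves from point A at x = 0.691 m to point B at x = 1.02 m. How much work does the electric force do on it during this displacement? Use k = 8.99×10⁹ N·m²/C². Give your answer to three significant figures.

The work done by the electric force is W_field = −ΔU = −q(V_B − V_A) = q(V_A − V_B).
At A: distances to the source charges are 0.612 m, 0.157 m, 0.933 m; V_A = Σ kqᵢ/rᵢ = -214 V.
At B: distances to the source charges are 0.941 m, 0.172 m, 1.26 m; V_B = Σ kqᵢ/rᵢ = -161 V.
ΔV = V_B − V_A = 53.2 V.
W_field = −qΔV = −(6.19×10⁻⁹ C)(53.2 V) = -3.29×10⁻⁷ J.

-3.29×10⁻⁷ J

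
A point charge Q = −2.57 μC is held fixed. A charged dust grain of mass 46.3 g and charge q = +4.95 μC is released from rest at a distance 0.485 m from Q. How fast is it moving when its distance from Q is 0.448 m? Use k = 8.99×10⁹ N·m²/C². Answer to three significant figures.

Only the electrostatic force acts, so mechanical energy is conserved: ½mv² = U₁ − U₂ = kQq(1/r₁ − 1/r₂).
U₁ − U₂ = (8.99×10⁹ N·m²/C²)(-2.57×10⁻⁶ C)(4.95×10⁻⁶ C)(1/0.485 − 1/0.448) = 0.0195 J.
v = √(2·0.0195/0.0463) = 0.917 m/s.

0.917 m/s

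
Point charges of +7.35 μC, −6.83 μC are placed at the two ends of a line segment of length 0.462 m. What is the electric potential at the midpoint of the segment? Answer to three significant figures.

2.02×10⁴ V

Electric potential is a scalar, so the contributions from each charge add algebraically: V = Σ kqᵢ/rᵢ.
Each charge is 0.231 m from the midpoint.
V = k[(7.35×10⁻⁶)/(0.231) + (-6.83×10⁻⁶)/(0.231)] = 2.02×10⁴ V.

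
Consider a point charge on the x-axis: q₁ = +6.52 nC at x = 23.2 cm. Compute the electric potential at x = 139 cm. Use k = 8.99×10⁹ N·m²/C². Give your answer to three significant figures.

The total potential is the scalar sum of each charge's contribution, V = Σ kqᵢ/rᵢ.
V = k[(6.52×10⁻⁹)/(1.16)] = 50.6 V.

50.6 V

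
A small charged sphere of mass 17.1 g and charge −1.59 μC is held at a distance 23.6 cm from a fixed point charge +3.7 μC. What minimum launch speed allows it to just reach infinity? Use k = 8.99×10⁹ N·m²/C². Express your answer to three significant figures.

To just escape, total mechanical energy must reach zero at infinity: ½mv²_min + U = 0, so ½mv²_min = −U = |kQq|/r.
|U| = |kQq|/r = (8.99×10⁹ N·m²/C²)(3.70×10⁻⁶)(1.59×10⁻⁶)/(0.236) = 0.224 J.
v_min = √(2|U|/m) = √(2·0.224/0.0171) = 5.12 m/s.

5.12 m/s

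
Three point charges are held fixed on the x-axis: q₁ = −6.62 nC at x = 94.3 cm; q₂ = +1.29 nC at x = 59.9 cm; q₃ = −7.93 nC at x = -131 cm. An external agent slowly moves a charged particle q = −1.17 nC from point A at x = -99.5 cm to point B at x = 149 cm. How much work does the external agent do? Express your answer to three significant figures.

-1.50×10⁻⁷ J

For quasistatic motion the external work equals the change in potential energy: W_ext = qΔV = q(V_B − V_A).
At A: distances to the source charges are 1.94 m, 1.59 m, 0.315 m; V_A = Σ kqᵢ/rᵢ = -250 V.
At B: distances to the source charges are 0.547 m, 0.891 m, 2.80 m; V_B = Σ kqᵢ/rᵢ = -121 V.
ΔV = V_B − V_A = 129 V.
W_ext = qΔV = (-1.17×10⁻⁹ C)(129 V) = -1.50×10⁻⁷ J.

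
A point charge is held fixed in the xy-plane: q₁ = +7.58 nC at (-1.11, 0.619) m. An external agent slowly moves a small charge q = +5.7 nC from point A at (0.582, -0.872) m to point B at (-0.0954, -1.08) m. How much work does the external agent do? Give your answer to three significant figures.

2.40×10⁻⁸ J

For quasistatic motion the external work equals the change in potential energy: W_ext = qΔV = q(V_B − V_A).
At A: distance to the source charge is 2.26 m; V_A = kq₁/r = 30.2 V.
At B: distance to the source charge is 1.98 m; V_B = kq₁/r = 34.4 V.
ΔV = V_B − V_A = 4.22 V.
W_ext = qΔV = (5.70×10⁻⁹ C)(4.22 V) = 2.40×10⁻⁸ J.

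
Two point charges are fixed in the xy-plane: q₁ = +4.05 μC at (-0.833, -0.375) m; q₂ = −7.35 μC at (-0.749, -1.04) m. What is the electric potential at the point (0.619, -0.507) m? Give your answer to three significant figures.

-2.00×10⁴ V

Electric potential is a scalar, so the contributions from each charge add algebraically: V = Σ kqᵢ/rᵢ.
Distances from the field point to each charge: r₁ = 1.46 m, r₂ = 1.47 m.
V = k[(4.05×10⁻⁶)/(1.46) + (-7.35×10⁻⁶)/(1.47)] = -2.00×10⁴ V.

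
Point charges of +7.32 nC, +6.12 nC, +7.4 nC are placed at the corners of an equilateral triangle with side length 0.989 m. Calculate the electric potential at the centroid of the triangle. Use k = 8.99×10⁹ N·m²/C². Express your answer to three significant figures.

328 V

The total potential is the scalar sum of each charge's contribution, V = Σ kqᵢ/rᵢ.
The distance from each vertex to the centroid is a/√3 = 0.571 m.
V = k[(7.32×10⁻⁹)/(0.571) + (6.12×10⁻⁹)/(0.571) + (7.40×10⁻⁹)/(0.571)] = 328 V.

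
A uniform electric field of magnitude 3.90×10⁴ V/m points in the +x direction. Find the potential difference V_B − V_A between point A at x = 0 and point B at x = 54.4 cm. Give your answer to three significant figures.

-2.12×10⁴ V

In a uniform field, potential decreases in the direction of E: V_B − V_A = −E·Δx.
V_B − V_A = −(3.90×10⁴ V/m)(0.544 m) = -2.12×10⁴ V.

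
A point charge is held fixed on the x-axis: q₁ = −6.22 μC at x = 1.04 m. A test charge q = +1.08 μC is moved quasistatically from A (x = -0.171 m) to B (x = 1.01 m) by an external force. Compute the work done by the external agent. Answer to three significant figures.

For quasistatic motion the external work equals the change in potential energy: W_ext = qΔV = q(V_B − V_A).
At A: distance to the source charge is 1.21 m; V_A = kq₁/r = -4.62×10⁴ V.
At B: distance to the source charge is 0.0300 m; V_B = kq₁/r = -1.86×10⁶ V.
ΔV = V_B − V_A = -1.82×10⁶ V.
W_ext = qΔV = (1.08×10⁻⁶ C)(-1.82×10⁶ V) = -1.96 J.

-1.96 J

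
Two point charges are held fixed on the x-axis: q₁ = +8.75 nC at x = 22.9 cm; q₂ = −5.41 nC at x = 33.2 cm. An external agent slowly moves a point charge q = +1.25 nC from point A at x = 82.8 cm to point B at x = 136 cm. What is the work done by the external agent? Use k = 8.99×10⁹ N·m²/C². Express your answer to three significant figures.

-1.38×10⁻⁸ J

For quasistatic motion the external work equals the change in potential energy: W_ext = qΔV = q(V_B − V_A).
At A: distances to the source charges are 0.599 m, 0.496 m; V_A = Σ kqᵢ/rᵢ = 33.3 V.
At B: distances to the source charges are 1.13 m, 1.03 m; V_B = Σ kqᵢ/rᵢ = 22.2 V.
ΔV = V_B − V_A = -11.0 V.
W_ext = qΔV = (1.25×10⁻⁹ C)(-11.0 V) = -1.38×10⁻⁸ J.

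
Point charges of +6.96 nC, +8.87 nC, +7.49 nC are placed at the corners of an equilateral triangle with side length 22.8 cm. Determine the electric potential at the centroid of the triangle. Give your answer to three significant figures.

1590 V

The total potential is the scalar sum of each charge's contribution, V = Σ kqᵢ/rᵢ.
The distance from each vertex to the centroid is a/√3 = 0.132 m.
V = k[(6.96×10⁻⁹)/(0.132) + (8.87×10⁻⁹)/(0.132) + (7.49×10⁻⁹)/(0.132)] = 1590 V.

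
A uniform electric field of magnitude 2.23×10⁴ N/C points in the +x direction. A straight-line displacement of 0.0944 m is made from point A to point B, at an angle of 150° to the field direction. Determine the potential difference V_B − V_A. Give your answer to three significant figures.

1820 V

Only the component of displacement along E changes the potential: ΔV = −E·d·cosθ.
ΔV = −(2.23×10⁴ V/m)(0.0944 m)cos150° = 1820 V.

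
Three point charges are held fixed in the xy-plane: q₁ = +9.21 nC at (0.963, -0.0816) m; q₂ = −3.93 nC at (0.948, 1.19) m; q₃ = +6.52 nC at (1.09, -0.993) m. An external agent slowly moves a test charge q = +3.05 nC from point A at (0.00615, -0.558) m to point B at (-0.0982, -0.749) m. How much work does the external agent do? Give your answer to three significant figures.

For quasistatic motion the external work equals the change in potential energy: W_ext = qΔV = q(V_B − V_A).
At A: distances to the source charges are 1.07 m, 1.99 m, 1.17 m; V_A = Σ kqᵢ/rᵢ = 110 V.
At B: distances to the source charges are 1.25 m, 2.20 m, 1.21 m; V_B = Σ kqᵢ/rᵢ = 98.3 V.
ΔV = V_B − V_A = -11.5 V.
W_ext = qΔV = (3.05×10⁻⁹ C)(-11.5 V) = -3.51×10⁻⁸ J.

-3.51×10⁻⁸ J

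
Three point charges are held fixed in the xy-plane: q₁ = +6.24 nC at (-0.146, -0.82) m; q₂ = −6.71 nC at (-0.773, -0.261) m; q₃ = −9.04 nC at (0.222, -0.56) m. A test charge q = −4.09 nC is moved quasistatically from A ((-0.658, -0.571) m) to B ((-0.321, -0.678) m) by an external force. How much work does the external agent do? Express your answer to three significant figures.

For quasistatic motion the external work equals the change in potential energy: W_ext = qΔV = q(V_B − V_A).
At A: distances to the source charges are 0.569 m, 0.331 m, 0.880 m; V_A = Σ kqᵢ/rᵢ = -176 V.
At B: distances to the source charges are 0.225 m, 0.615 m, 0.556 m; V_B = Σ kqᵢ/rᵢ = 4.58 V.
ΔV = V_B − V_A = 181 V.
W_ext = qΔV = (-4.09×10⁻⁹ C)(181 V) = -7.40×10⁻⁷ J.

-7.40×10⁻⁷ J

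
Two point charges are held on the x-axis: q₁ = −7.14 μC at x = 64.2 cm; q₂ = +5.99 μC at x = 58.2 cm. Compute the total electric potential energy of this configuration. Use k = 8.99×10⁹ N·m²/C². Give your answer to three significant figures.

The assembly work is the sum of pairwise potential energies, U = Σ_{i<j} kqᵢqⱼ/rᵢⱼ.
Pair separations: r₁₂ = 0.0600 m.
U = (-6.41) = -6.41 J.

-6.41 J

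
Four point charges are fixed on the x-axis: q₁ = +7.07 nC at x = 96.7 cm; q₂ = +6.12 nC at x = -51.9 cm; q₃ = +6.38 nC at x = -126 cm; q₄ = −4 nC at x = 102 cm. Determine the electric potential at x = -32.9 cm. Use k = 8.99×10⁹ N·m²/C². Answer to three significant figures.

374 V

Electric potential is a scalar, so the contributions from each charge add algebraically: V = Σ kqᵢ/rᵢ.
Distances from the field point to each charge: r₁ = 1.30 m, r₂ = 0.190 m, r₃ = 0.931 m, r₄ = 1.35 m.
V = k[(7.07×10⁻⁹)/(1.30) + (6.12×10⁻⁹)/(0.190) + (6.38×10⁻⁹)/(0.931) + (-4.00×10⁻⁹)/(1.35)] = 374 V.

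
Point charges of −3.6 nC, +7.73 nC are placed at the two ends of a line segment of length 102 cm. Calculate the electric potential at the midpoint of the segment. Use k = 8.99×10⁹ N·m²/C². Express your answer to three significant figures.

Electric potential is a scalar, so the contributions from each charge add algebraically: V = Σ kqᵢ/rᵢ.
Each charge is 0.510 m from the midpoint.
V = k[(-3.60×10⁻⁹)/(0.510) + (7.73×10⁻⁹)/(0.510)] = 72.8 V.

72.8 V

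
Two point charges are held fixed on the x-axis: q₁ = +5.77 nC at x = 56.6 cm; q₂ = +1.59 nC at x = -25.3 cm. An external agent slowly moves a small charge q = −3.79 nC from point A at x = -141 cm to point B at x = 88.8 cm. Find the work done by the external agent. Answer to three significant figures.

For quasistatic motion the external work equals the change in potential energy: W_ext = qΔV = q(V_B − V_A).
At A: distances to the source charges are 1.98 m, 1.16 m; V_A = Σ kqᵢ/rᵢ = 38.6 V.
At B: distances to the source charges are 0.322 m, 1.14 m; V_B = Σ kqᵢ/rᵢ = 174 V.
ΔV = V_B − V_A = 135 V.
W_ext = qΔV = (-3.79×10⁻⁹ C)(135 V) = -5.12×10⁻⁷ J.

-5.12×10⁻⁷ J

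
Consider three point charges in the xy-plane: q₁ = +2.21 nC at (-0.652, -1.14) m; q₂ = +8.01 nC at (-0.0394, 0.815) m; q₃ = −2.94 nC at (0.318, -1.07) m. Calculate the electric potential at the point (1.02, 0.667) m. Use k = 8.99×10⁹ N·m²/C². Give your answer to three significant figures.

The total potential is the scalar sum of each charge's contribution, V = Σ kqᵢ/rᵢ.
Distances from the field point to each charge: r₁ = 2.46 m, r₂ = 1.07 m, r₃ = 1.87 m.
V = k[(2.21×10⁻⁹)/(2.46) + (8.01×10⁻⁹)/(1.07) + (-2.94×10⁻⁹)/(1.87)] = 61.3 V.

61.3 V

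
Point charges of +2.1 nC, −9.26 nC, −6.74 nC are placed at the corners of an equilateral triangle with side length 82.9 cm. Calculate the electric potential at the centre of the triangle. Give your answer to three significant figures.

-261 V

The total potential is the scalar sum of each charge's contribution, V = Σ kqᵢ/rᵢ.
The distance from each vertex to the centroid is a/√3 = 0.479 m.
V = k[(2.10×10⁻⁹)/(0.479) + (-9.26×10⁻⁹)/(0.479) + (-6.74×10⁻⁹)/(0.479)] = -261 V.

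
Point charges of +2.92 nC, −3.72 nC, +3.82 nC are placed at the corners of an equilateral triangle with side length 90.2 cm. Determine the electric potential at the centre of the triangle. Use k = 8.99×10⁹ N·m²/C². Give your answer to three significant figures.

Electric potential is a scalar, so the contributions from each charge add algebraically: V = Σ kqᵢ/rᵢ.
The distance from each vertex to the centroid is a/√3 = 0.521 m.
V = k[(2.92×10⁻⁹)/(0.521) + (-3.72×10⁻⁹)/(0.521) + (3.82×10⁻⁹)/(0.521)] = 52.1 V.

52.1 V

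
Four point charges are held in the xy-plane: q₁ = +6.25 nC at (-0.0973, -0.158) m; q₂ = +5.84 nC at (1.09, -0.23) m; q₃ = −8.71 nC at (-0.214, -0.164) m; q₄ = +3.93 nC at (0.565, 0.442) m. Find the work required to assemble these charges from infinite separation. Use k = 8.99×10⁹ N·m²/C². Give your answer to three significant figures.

-4.09×10⁻⁶ J

The work to assemble the configuration equals its total potential energy, U = Σ kqᵢqⱼ/rᵢⱼ over all pairs.
Pair separations: r₁₂ = 1.19 m, r₁₃ = 0.117 m, r₁₄ = 0.894 m, r₂₃ = 1.31 m, r₂₄ = 0.853 m, r₃₄ = 0.987 m.
Summing all 6 pair terms gives U = -4.09×10⁻⁶ J.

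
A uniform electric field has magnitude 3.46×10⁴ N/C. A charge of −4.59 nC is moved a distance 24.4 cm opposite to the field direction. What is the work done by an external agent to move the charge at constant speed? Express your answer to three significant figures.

-3.88×10⁻⁵ J

The potential change for a displacement 24.4 cm opposite to the field direction is ΔV = +Ed = 8440 V.
W_ext = qΔV = -3.88×10⁻⁵ J.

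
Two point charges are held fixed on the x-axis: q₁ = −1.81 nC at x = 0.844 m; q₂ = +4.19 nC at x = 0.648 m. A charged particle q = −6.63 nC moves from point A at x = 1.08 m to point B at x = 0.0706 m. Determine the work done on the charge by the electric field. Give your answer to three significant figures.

The work done by the electric force is W_field = −ΔU = −q(V_B − V_A) = q(V_A − V_B).
At A: distances to the source charges are 0.236 m, 0.432 m; V_A = Σ kqᵢ/rᵢ = 18.2 V.
At B: distances to the source charges are 0.773 m, 0.577 m; V_B = Σ kqᵢ/rᵢ = 44.2 V.
ΔV = V_B − V_A = 26.0 V.
W_field = −qΔV = −(-6.63×10⁻⁹ C)(26.0 V) = 1.72×10⁻⁷ J.

1.72×10⁻⁷ J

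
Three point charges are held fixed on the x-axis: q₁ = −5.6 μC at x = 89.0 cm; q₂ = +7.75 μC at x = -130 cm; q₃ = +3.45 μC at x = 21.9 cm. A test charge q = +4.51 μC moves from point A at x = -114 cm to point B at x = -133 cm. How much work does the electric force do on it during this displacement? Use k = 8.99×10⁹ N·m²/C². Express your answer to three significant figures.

-8.51 J

The work done by the electric force is W_field = −ΔU = −q(V_B − V_A) = q(V_A − V_B).
At A: distances to the source charges are 2.03 m, 0.160 m, 1.36 m; V_A = Σ kqᵢ/rᵢ = 4.33×10⁵ V.
At B: distances to the source charges are 2.22 m, 0.0300 m, 1.55 m; V_B = Σ kqᵢ/rᵢ = 2.32×10⁶ V.
ΔV = V_B − V_A = 1.89×10⁶ V.
W_field = −qΔV = −(4.51×10⁻⁶ C)(1.89×10⁶ V) = -8.51 J.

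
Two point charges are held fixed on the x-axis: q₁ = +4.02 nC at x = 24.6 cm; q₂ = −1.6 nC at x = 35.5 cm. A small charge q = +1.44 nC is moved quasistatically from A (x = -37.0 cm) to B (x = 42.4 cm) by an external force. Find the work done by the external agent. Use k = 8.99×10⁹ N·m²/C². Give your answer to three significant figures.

-6.37×10⁻⁸ J

For quasistatic motion the external work equals the change in potential energy: W_ext = qΔV = q(V_B − V_A).
At A: distances to the source charges are 0.616 m, 0.725 m; V_A = Σ kqᵢ/rᵢ = 38.8 V.
At B: distances to the source charges are 0.178 m, 0.0690 m; V_B = Σ kqᵢ/rᵢ = -5.43 V.
ΔV = V_B − V_A = -44.3 V.
W_ext = qΔV = (1.44×10⁻⁹ C)(-44.3 V) = -6.37×10⁻⁸ J.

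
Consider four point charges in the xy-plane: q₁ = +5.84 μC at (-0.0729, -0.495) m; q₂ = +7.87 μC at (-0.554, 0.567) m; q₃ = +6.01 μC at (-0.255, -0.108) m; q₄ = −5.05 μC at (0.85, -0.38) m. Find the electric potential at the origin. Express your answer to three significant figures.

3.41×10⁵ V

Electric potential is a scalar, so the contributions from each charge add algebraically: V = Σ kqᵢ/rᵢ.
Distances from the field point to each charge: r₁ = 0.500 m, r₂ = 0.793 m, r₃ = 0.277 m, r₄ = 0.931 m.
V = k[(5.84×10⁻⁶)/(0.500) + (7.87×10⁻⁶)/(0.793) + (6.01×10⁻⁶)/(0.277) + (-5.05×10⁻⁶)/(0.931)] = 3.41×10⁵ V.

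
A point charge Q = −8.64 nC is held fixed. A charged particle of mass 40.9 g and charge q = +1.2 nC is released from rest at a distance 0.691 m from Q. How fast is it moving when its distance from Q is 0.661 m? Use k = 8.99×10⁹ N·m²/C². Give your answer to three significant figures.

Only the electrostatic force acts, so mechanical energy is conserved: ½mv² = U₁ − U₂ = kQq(1/r₁ − 1/r₂).
U₁ − U₂ = (8.99×10⁹ N·m²/C²)(-8.64×10⁻⁹ C)(1.20×10⁻⁹ C)(1/0.691 − 1/0.661) = 6.12×10⁻⁹ J.
v = √(2·6.12×10⁻⁹/0.0409) = 5.47×10⁻⁴ m/s.

5.47×10⁻⁴ m/s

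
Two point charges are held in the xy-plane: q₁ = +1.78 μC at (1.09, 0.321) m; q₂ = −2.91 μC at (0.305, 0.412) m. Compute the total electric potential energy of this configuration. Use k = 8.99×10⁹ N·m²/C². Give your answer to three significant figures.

-0.0589 J

The assembly work is the sum of pairwise potential energies, U = Σ_{i<j} kqᵢqⱼ/rᵢⱼ.
Pair separations: r₁₂ = 0.790 m.
U = (-0.0589) = -0.0589 J.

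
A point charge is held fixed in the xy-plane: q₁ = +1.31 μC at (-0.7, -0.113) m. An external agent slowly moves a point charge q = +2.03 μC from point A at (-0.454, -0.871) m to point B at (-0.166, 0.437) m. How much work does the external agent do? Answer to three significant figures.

For quasistatic motion the external work equals the change in potential energy: W_ext = qΔV = q(V_B − V_A).
At A: distance to the source charge is 0.797 m; V_A = kq₁/r = 1.48×10⁴ V.
At B: distance to the source charge is 0.767 m; V_B = kq₁/r = 1.54×10⁴ V.
ΔV = V_B − V_A = 585 V.
W_ext = qΔV = (2.03×10⁻⁶ C)(585 V) = 1.19×10⁻³ J.

1.19×10⁻³ J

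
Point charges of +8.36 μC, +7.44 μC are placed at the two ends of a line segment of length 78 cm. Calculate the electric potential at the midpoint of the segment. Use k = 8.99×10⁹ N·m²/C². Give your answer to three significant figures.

3.64×10⁵ V

Electric potential is a scalar, so the contributions from each charge add algebraically: V = Σ kqᵢ/rᵢ.
Each charge is 0.390 m from the midpoint.
V = k[(8.36×10⁻⁶)/(0.390) + (7.44×10⁻⁶)/(0.390)] = 3.64×10⁵ V.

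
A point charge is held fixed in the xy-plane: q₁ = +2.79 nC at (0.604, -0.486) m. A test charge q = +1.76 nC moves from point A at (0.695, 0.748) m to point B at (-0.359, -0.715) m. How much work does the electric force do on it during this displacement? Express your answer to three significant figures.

-8.92×10⁻⁹ J

The work done by the electric force is W_field = −ΔU = −q(V_B − V_A) = q(V_A − V_B).
At A: distance to the source charge is 1.24 m; V_A = kq₁/r = 20.3 V.
At B: distance to the source charge is 0.990 m; V_B = kq₁/r = 25.3 V.
ΔV = V_B − V_A = 5.07 V.
W_field = −qΔV = −(1.76×10⁻⁹ C)(5.07 V) = -8.92×10⁻⁹ J.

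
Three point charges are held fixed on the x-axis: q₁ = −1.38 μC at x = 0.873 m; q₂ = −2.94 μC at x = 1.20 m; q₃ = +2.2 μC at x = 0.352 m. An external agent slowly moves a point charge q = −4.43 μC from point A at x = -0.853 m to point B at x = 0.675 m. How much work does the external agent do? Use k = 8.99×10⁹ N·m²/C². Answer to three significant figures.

For quasistatic motion the external work equals the change in potential energy: W_ext = qΔV = q(V_B − V_A).
At A: distances to the source charges are 1.73 m, 2.05 m, 1.21 m; V_A = Σ kqᵢ/rᵢ = -3650 V.
At B: distances to the source charges are 0.198 m, 0.525 m, 0.323 m; V_B = Σ kqᵢ/rᵢ = -5.18×10⁴ V.
ΔV = V_B − V_A = -4.81×10⁴ V.
W_ext = qΔV = (-4.43×10⁻⁶ C)(-4.81×10⁴ V) = 0.213 J.

0.213 J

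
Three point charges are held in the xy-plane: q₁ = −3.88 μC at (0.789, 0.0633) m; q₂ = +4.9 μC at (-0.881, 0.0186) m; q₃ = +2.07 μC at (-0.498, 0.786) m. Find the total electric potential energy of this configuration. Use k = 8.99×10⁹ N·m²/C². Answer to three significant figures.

-0.0449 J

The assembly work is the sum of pairwise potential energies, U = Σ_{i<j} kqᵢqⱼ/rᵢⱼ.
Pair separations: r₁₂ = 1.67 m, r₁₃ = 1.48 m, r₂₃ = 0.858 m.
U = (-0.102) + (-0.0489) + (0.106) = -0.0449 J.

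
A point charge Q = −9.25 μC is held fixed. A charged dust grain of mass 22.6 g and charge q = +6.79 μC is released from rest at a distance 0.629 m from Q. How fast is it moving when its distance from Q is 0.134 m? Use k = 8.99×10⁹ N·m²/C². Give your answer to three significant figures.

Only the electrostatic force acts, so mechanical energy is conserved: ½mv² = U₁ − U₂ = kQq(1/r₁ − 1/r₂).
U₁ − U₂ = (8.99×10⁹ N·m²/C²)(-9.25×10⁻⁶ C)(6.79×10⁻⁶ C)(1/0.629 − 1/0.134) = 3.32 J.
v = √(2·3.32/0.0226) = 17.1 m/s.

17.1 m/s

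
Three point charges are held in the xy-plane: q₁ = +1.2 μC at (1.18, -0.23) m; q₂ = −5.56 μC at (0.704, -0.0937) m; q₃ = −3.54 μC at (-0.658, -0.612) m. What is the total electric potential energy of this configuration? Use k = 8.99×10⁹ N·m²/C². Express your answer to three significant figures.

The assembly work is the sum of pairwise potential energies, U = Σ_{i<j} kqᵢqⱼ/rᵢⱼ.
Pair separations: r₁₂ = 0.495 m, r₁₃ = 1.88 m, r₂₃ = 1.46 m.
U = (-0.121) + (-0.0203) + (0.121) = -0.0201 J.

-0.0201 J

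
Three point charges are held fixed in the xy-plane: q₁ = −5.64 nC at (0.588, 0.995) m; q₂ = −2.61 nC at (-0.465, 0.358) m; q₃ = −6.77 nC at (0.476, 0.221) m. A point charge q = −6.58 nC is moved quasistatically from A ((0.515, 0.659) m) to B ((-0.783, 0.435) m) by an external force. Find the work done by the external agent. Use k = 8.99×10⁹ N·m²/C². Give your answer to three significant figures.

-1.02×10⁻⁶ J

For quasistatic motion the external work equals the change in potential energy: W_ext = qΔV = q(V_B − V_A).
At A: distances to the source charges are 0.344 m, 1.03 m, 0.440 m; V_A = Σ kqᵢ/rᵢ = -309 V.
At B: distances to the source charges are 1.48 m, 0.327 m, 1.28 m; V_B = Σ kqᵢ/rᵢ = -154 V.
ΔV = V_B − V_A = 155 V.
W_ext = qΔV = (-6.58×10⁻⁹ C)(155 V) = -1.02×10⁻⁶ J.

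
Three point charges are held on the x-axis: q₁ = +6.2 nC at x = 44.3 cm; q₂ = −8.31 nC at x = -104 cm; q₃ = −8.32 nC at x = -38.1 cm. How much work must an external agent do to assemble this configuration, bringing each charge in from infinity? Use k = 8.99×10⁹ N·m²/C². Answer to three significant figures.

The work to assemble the configuration equals its total potential energy, U = Σ kqᵢqⱼ/rᵢⱼ over all pairs.
Pair separations: r₁₂ = 1.48 m, r₁₃ = 0.824 m, r₂₃ = 0.659 m.
U = (-3.12×10⁻⁷) + (-5.63×10⁻⁷) + (9.43×10⁻⁷) = 6.81×10⁻⁸ J.

6.81×10⁻⁸ J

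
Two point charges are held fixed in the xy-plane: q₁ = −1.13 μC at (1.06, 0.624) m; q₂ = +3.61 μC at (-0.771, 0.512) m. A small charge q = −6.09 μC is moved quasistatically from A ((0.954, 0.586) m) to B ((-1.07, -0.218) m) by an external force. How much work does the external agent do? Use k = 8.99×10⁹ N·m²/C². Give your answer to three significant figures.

-0.658 J

For quasistatic motion the external work equals the change in potential energy: W_ext = qΔV = q(V_B − V_A).
At A: distances to the source charges are 0.113 m, 1.73 m; V_A = Σ kqᵢ/rᵢ = -7.14×10⁴ V.
At B: distances to the source charges are 2.29 m, 0.789 m; V_B = Σ kqᵢ/rᵢ = 3.67×10⁴ V.
ΔV = V_B − V_A = 1.08×10⁵ V.
W_ext = qΔV = (-6.09×10⁻⁶ C)(1.08×10⁵ V) = -0.658 J.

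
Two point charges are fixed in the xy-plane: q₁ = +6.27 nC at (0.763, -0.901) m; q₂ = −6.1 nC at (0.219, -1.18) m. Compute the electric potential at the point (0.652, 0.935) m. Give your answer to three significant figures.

Electric potential is a scalar, so the contributions from each charge add algebraically: V = Σ kqᵢ/rᵢ.
Distances from the field point to each charge: r₁ = 1.84 m, r₂ = 2.16 m.
V = k[(6.27×10⁻⁹)/(1.84) + (-6.10×10⁻⁹)/(2.16)] = 5.24 V.

5.24 V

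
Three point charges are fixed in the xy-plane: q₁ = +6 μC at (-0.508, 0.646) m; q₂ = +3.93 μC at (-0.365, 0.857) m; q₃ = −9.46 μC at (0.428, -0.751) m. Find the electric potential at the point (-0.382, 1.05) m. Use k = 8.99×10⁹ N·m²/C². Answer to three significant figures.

Electric potential is a scalar, so the contributions from each charge add algebraically: V = Σ kqᵢ/rᵢ.
Distances from the field point to each charge: r₁ = 0.423 m, r₂ = 0.194 m, r₃ = 1.97 m.
V = k[(6.00×10⁻⁶)/(0.423) + (3.93×10⁻⁶)/(0.194) + (-9.46×10⁻⁶)/(1.97)] = 2.67×10⁵ V.

2.67×10⁵ V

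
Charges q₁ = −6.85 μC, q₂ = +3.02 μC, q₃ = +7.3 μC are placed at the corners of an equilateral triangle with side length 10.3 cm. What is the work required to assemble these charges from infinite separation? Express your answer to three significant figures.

-4.25 J

The assembly work is the sum of pairwise potential energies, U = Σ_{i<j} kqᵢqⱼ/rᵢⱼ.
All three pair separations equal the side length, 0.103 m.
U = (-1.81) + (-4.36) + (1.92) = -4.25 J.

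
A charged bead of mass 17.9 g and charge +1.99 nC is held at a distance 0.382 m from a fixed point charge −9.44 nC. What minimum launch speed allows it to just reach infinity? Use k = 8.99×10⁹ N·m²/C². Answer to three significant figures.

To just escape, total mechanical energy must reach zero at infinity: ½mv²_min + U = 0, so ½mv²_min = −U = |kQq|/r.
|U| = |kQq|/r = (8.99×10⁹ N·m²/C²)(9.44×10⁻⁹)(1.99×10⁻⁹)/(0.382) = 4.42×10⁻⁷ J.
v_min = √(2|U|/m) = √(2·4.42×10⁻⁷/0.0179) = 7.03×10⁻³ m/s.

7.03×10⁻³ m/s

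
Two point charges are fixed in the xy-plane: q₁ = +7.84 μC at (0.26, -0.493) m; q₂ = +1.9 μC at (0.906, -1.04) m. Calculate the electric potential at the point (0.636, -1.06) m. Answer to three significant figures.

1.67×10⁵ V

The total potential is the scalar sum of each charge's contribution, V = Σ kqᵢ/rᵢ.
Distances from the field point to each charge: r₁ = 0.680 m, r₂ = 0.271 m.
V = k[(7.84×10⁻⁶)/(0.680) + (1.90×10⁻⁶)/(0.271)] = 1.67×10⁵ V.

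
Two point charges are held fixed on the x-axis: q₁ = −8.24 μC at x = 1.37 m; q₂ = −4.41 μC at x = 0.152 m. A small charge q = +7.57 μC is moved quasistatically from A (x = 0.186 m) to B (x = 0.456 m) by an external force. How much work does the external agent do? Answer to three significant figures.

For quasistatic motion the external work equals the change in potential energy: W_ext = qΔV = q(V_B − V_A).
At A: distances to the source charges are 1.18 m, 0.0340 m; V_A = Σ kqᵢ/rᵢ = -1.23×10⁶ V.
At B: distances to the source charges are 0.914 m, 0.304 m; V_B = Σ kqᵢ/rᵢ = -2.11×10⁵ V.
ΔV = V_B − V_A = 1.02×10⁶ V.
W_ext = qΔV = (7.57×10⁻⁶ C)(1.02×10⁶ V) = 7.70 J.

7.70 J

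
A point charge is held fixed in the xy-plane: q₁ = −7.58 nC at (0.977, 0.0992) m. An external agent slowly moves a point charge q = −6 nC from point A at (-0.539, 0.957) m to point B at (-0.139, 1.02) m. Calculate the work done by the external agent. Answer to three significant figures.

4.79×10⁻⁸ J

For quasistatic motion the external work equals the change in potential energy: W_ext = qΔV = q(V_B − V_A).
At A: distance to the source charge is 1.74 m; V_A = kq₁/r = -39.1 V.
At B: distance to the source charge is 1.45 m; V_B = kq₁/r = -47.1 V.
ΔV = V_B − V_A = -7.98 V.
W_ext = qΔV = (-6.00×10⁻⁹ C)(-7.98 V) = 4.79×10⁻⁸ J.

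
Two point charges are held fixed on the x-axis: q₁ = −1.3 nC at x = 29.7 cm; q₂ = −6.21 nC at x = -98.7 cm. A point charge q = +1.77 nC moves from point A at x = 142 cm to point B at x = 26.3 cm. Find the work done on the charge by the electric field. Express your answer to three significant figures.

The work done by the electric force is W_field = −ΔU = −q(V_B − V_A) = q(V_A − V_B).
At A: distances to the source charges are 1.12 m, 2.41 m; V_A = Σ kqᵢ/rᵢ = -33.6 V.
At B: distances to the source charges are 0.0340 m, 1.25 m; V_B = Σ kqᵢ/rᵢ = -388 V.
ΔV = V_B − V_A = -355 V.
W_field = −qΔV = −(1.77×10⁻⁹ C)(-355 V) = 6.28×10⁻⁷ J.

6.28×10⁻⁷ J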